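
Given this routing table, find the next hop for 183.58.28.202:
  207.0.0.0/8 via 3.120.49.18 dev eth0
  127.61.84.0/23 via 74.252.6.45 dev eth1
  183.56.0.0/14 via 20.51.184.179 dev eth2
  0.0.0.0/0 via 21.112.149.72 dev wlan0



Longest prefix match for 183.58.28.202:
  /8 207.0.0.0: no
  /23 127.61.84.0: no
  /14 183.56.0.0: MATCH
  /0 0.0.0.0: MATCH
Selected: next-hop 20.51.184.179 via eth2 (matched /14)


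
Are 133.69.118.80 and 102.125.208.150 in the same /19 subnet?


Mask: 255.255.224.0
133.69.118.80 AND mask = 133.69.96.0
102.125.208.150 AND mask = 102.125.192.0
No, different subnets (133.69.96.0 vs 102.125.192.0)


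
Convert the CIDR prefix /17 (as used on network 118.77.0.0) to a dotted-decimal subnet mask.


/17 means 17 network bits, 15 host bits
Binary: 11111111111111111000000000000000
Mask: 255.255.128.0


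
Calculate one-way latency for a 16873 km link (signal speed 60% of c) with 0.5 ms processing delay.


Speed = 0.6 * 3e5 km/s = 180000 km/s
Propagation delay = 16873 / 180000 = 0.0937 s = 93.7389 ms
Processing delay = 0.5 ms
Total one-way latency = 94.2389 ms


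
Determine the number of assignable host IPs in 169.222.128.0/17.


Host bits = 32 - 17 = 15
Total addresses = 2^15 = 32768
Usable = total - 2 (network and broadcast)
Usable hosts: 32766


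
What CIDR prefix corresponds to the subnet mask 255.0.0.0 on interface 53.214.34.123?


Binary: 11111111.00000000.00000000.00000000
Count leading 1s
Prefix: /8


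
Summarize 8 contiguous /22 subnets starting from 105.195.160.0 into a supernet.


Original prefix: /22
Number of subnets: 8 = 2^3
New prefix = 22 - 3 = 19
Supernet: 105.195.160.0/19


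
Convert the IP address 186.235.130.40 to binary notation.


186 = 10111010
235 = 11101011
130 = 10000010
40 = 00101000
Binary: 10111010.11101011.10000010.00101000


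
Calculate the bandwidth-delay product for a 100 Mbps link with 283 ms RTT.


BDP = bandwidth * RTT
= 100 Mbps * 283 ms
= 100 * 1e6 * 283 / 1000 bits
= 28300000 bits
= 3537500 bytes
= 3454.5898 KB
BDP = 28300000 bits (3537500 bytes)


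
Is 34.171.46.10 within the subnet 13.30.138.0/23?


Subnet network: 13.30.138.0
Test IP AND mask: 34.171.46.0
No, 34.171.46.10 is not in 13.30.138.0/23


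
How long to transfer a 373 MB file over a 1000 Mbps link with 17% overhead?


Effective throughput = 1000 * (1 - 17/100) = 830 Mbps
File size in Mb = 373 * 8 = 2984 Mb
Time = 2984 / 830
Time = 3.5952 seconds


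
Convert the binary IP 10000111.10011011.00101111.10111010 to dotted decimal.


10000111 = 135
10011011 = 155
00101111 = 47
10111010 = 186
IP: 135.155.47.186


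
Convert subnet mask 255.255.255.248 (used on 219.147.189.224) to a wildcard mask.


Subnet mask: 255.255.255.248
Wildcard = 255.255.255.255 - subnet mask
255 - 255 = 0
255 - 255 = 0
255 - 255 = 0
255 - 248 = 7
Wildcard: 0.0.0.7


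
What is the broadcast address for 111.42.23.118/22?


Network: 111.42.20.0/22
Host bits = 10
Set all host bits to 1:
Broadcast: 111.42.23.255


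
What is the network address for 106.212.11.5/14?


IP:   01101010.11010100.00001011.00000101
Mask: 11111111.11111100.00000000.00000000
AND operation:
Net:  01101010.11010100.00000000.00000000
Network: 106.212.0.0/14


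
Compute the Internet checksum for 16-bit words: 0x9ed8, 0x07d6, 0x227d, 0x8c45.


Sum all words (with carry folding):
+ 0x9ed8 = 0x9ed8
+ 0x07d6 = 0xa6ae
+ 0x227d = 0xc92b
+ 0x8c45 = 0x5571
One's complement: ~0x5571
Checksum = 0xaa8e


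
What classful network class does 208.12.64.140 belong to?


First octet: 208
Binary: 11010000
110xxxxx -> Class C (192-223)
Class C, default mask 255.255.255.0 (/24)


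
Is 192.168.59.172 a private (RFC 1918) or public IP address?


RFC 1918 private ranges:
  10.0.0.0/8 (10.0.0.0 - 10.255.255.255)
  172.16.0.0/12 (172.16.0.0 - 172.31.255.255)
  192.168.0.0/16 (192.168.0.0 - 192.168.255.255)
Private (in 192.168.0.0/16)


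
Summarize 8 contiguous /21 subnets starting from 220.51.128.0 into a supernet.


Original prefix: /21
Number of subnets: 8 = 2^3
New prefix = 21 - 3 = 18
Supernet: 220.51.128.0/18


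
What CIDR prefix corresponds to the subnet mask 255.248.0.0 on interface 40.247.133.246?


Binary: 11111111.11111000.00000000.00000000
Count leading 1s
Prefix: /13


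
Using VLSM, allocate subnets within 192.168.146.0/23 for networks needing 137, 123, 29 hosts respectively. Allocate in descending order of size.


137 hosts -> /24 (254 usable): 192.168.146.0/24
123 hosts -> /25 (126 usable): 192.168.147.0/25
29 hosts -> /27 (30 usable): 192.168.147.128/27
Allocation: 192.168.146.0/24 (137 hosts, 254 usable); 192.168.147.0/25 (123 hosts, 126 usable); 192.168.147.128/27 (29 hosts, 30 usable)


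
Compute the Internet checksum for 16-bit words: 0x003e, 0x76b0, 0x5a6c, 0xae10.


Sum all words (with carry folding):
+ 0x003e = 0x003e
+ 0x76b0 = 0x76ee
+ 0x5a6c = 0xd15a
+ 0xae10 = 0x7f6b
One's complement: ~0x7f6b
Checksum = 0x8094


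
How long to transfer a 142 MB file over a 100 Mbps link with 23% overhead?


Effective throughput = 100 * (1 - 23/100) = 77 Mbps
File size in Mb = 142 * 8 = 1136 Mb
Time = 1136 / 77
Time = 14.7532 seconds


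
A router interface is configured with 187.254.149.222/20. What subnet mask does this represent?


/20 means 20 network bits, 12 host bits
Binary: 11111111111111111111000000000000
Mask: 255.255.240.0


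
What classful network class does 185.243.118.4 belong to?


First octet: 185
Binary: 10111001
10xxxxxx -> Class B (128-191)
Class B, default mask 255.255.0.0 (/16)


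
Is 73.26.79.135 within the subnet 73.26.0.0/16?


Subnet network: 73.26.0.0
Test IP AND mask: 73.26.0.0
Yes, 73.26.79.135 is in 73.26.0.0/16


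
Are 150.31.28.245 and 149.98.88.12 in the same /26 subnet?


Mask: 255.255.255.192
150.31.28.245 AND mask = 150.31.28.192
149.98.88.12 AND mask = 149.98.88.0
No, different subnets (150.31.28.192 vs 149.98.88.0)


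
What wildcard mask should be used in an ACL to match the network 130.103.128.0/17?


Subnet mask: 255.255.128.0
Wildcard = 255.255.255.255 - subnet mask
255 - 255 = 0
255 - 255 = 0
255 - 128 = 127
255 - 0 = 255
Wildcard: 0.0.127.255


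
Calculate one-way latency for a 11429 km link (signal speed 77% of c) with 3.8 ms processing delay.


Speed = 0.77 * 3e5 km/s = 231000 km/s
Propagation delay = 11429 / 231000 = 0.0495 s = 49.4762 ms
Processing delay = 3.8 ms
Total one-way latency = 53.2762 ms


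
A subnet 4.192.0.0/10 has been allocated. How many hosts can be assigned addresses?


Host bits = 32 - 10 = 22
Total addresses = 2^22 = 4194304
Usable = total - 2 (network and broadcast)
Usable hosts: 4194302


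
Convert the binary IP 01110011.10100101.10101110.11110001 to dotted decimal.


01110011 = 115
10100101 = 165
10101110 = 174
11110001 = 241
IP: 115.165.174.241


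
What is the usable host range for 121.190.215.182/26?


Network: 121.190.215.128
Broadcast: 121.190.215.191
First usable = network + 1
Last usable = broadcast - 1
Range: 121.190.215.129 to 121.190.215.190


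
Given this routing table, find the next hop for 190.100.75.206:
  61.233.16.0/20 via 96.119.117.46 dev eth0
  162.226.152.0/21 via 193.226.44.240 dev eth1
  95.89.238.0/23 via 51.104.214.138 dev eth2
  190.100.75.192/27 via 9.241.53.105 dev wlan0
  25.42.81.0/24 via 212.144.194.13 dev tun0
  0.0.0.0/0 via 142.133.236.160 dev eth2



Longest prefix match for 190.100.75.206:
  /20 61.233.16.0: no
  /21 162.226.152.0: no
  /23 95.89.238.0: no
  /27 190.100.75.192: MATCH
  /24 25.42.81.0: no
  /0 0.0.0.0: MATCH
Selected: next-hop 9.241.53.105 via wlan0 (matched /27)


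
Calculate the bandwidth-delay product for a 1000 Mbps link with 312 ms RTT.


BDP = bandwidth * RTT
= 1000 Mbps * 312 ms
= 1000 * 1e6 * 312 / 1000 bits
= 312000000 bits
= 39000000 bytes
= 38085.9375 KB
BDP = 312000000 bits (39000000 bytes)


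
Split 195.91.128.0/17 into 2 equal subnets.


New prefix = 17 + 1 = 18
Each subnet has 16384 addresses
  195.91.128.0/18
  195.91.192.0/18
Subnets: 195.91.128.0/18, 195.91.192.0/18


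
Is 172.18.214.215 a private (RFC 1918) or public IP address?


RFC 1918 private ranges:
  10.0.0.0/8 (10.0.0.0 - 10.255.255.255)
  172.16.0.0/12 (172.16.0.0 - 172.31.255.255)
  192.168.0.0/16 (192.168.0.0 - 192.168.255.255)
Private (in 172.16.0.0/12)


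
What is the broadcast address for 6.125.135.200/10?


Network: 6.64.0.0/10
Host bits = 22
Set all host bits to 1:
Broadcast: 6.127.255.255


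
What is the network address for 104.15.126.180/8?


IP:   01101000.00001111.01111110.10110100
Mask: 11111111.00000000.00000000.00000000
AND operation:
Net:  01101000.00000000.00000000.00000000
Network: 104.0.0.0/8


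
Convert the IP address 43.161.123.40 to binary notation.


43 = 00101011
161 = 10100001
123 = 01111011
40 = 00101000
Binary: 00101011.10100001.01111011.00101000


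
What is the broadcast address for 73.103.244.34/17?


Network: 73.103.128.0/17
Host bits = 15
Set all host bits to 1:
Broadcast: 73.103.255.255


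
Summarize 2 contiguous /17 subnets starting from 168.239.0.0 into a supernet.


Original prefix: /17
Number of subnets: 2 = 2^1
New prefix = 17 - 1 = 16
Supernet: 168.239.0.0/16


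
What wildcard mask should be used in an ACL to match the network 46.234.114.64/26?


Subnet mask: 255.255.255.192
Wildcard = 255.255.255.255 - subnet mask
255 - 255 = 0
255 - 255 = 0
255 - 255 = 0
255 - 192 = 63
Wildcard: 0.0.0.63


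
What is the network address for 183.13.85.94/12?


IP:   10110111.00001101.01010101.01011110
Mask: 11111111.11110000.00000000.00000000
AND operation:
Net:  10110111.00000000.00000000.00000000
Network: 183.0.0.0/12


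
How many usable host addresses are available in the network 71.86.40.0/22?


Host bits = 32 - 22 = 10
Total addresses = 2^10 = 1024
Usable = total - 2 (network and broadcast)
Usable hosts: 1022


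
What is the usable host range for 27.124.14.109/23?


Network: 27.124.14.0
Broadcast: 27.124.15.255
First usable = network + 1
Last usable = broadcast - 1
Range: 27.124.14.1 to 27.124.15.254


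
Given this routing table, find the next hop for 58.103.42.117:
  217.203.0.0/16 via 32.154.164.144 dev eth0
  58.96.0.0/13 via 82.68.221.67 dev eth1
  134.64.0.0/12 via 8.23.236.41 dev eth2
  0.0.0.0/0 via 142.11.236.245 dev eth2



Longest prefix match for 58.103.42.117:
  /16 217.203.0.0: no
  /13 58.96.0.0: MATCH
  /12 134.64.0.0: no
  /0 0.0.0.0: MATCH
Selected: next-hop 82.68.221.67 via eth1 (matched /13)


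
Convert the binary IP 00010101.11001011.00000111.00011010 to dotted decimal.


00010101 = 21
11001011 = 203
00000111 = 7
00011010 = 26
IP: 21.203.7.26


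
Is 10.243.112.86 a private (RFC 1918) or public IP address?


RFC 1918 private ranges:
  10.0.0.0/8 (10.0.0.0 - 10.255.255.255)
  172.16.0.0/12 (172.16.0.0 - 172.31.255.255)
  192.168.0.0/16 (192.168.0.0 - 192.168.255.255)
Private (in 10.0.0.0/8)


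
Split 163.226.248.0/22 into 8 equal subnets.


New prefix = 22 + 3 = 25
Each subnet has 128 addresses
  163.226.248.0/25
  163.226.248.128/25
  163.226.249.0/25
  163.226.249.128/25
  163.226.250.0/25
  163.226.250.128/25
  163.226.251.0/25
  163.226.251.128/25
Subnets: 163.226.248.0/25, 163.226.248.128/25, 163.226.249.0/25, 163.226.249.128/25, 163.226.250.0/25, 163.226.250.128/25, 163.226.251.0/25, 163.226.251.128/25


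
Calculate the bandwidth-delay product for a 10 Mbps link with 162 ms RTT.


BDP = bandwidth * RTT
= 10 Mbps * 162 ms
= 10 * 1e6 * 162 / 1000 bits
= 1620000 bits
= 202500 bytes
= 197.7539 KB
BDP = 1620000 bits (202500 bytes)


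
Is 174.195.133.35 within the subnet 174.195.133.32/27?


Subnet network: 174.195.133.32
Test IP AND mask: 174.195.133.32
Yes, 174.195.133.35 is in 174.195.133.32/27


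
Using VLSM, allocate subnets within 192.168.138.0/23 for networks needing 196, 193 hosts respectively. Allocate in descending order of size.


196 hosts -> /24 (254 usable): 192.168.138.0/24
193 hosts -> /24 (254 usable): 192.168.139.0/24
Allocation: 192.168.138.0/24 (196 hosts, 254 usable); 192.168.139.0/24 (193 hosts, 254 usable)


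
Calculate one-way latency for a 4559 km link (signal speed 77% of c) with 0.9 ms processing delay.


Speed = 0.77 * 3e5 km/s = 231000 km/s
Propagation delay = 4559 / 231000 = 0.0197 s = 19.7359 ms
Processing delay = 0.9 ms
Total one-way latency = 20.6359 ms


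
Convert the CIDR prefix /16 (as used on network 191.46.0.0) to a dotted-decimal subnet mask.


/16 means 16 network bits, 16 host bits
Binary: 11111111111111110000000000000000
Mask: 255.255.0.0


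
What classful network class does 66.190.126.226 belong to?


First octet: 66
Binary: 01000010
0xxxxxxx -> Class A (1-126)
Class A, default mask 255.0.0.0 (/8)


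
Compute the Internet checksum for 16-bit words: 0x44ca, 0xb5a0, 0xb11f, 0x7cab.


Sum all words (with carry folding):
+ 0x44ca = 0x44ca
+ 0xb5a0 = 0xfa6a
+ 0xb11f = 0xab8a
+ 0x7cab = 0x2836
One's complement: ~0x2836
Checksum = 0xd7c9


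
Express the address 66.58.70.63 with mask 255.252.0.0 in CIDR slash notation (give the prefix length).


Binary: 11111111.11111100.00000000.00000000
Count leading 1s
Prefix: /14


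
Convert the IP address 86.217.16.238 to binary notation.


86 = 01010110
217 = 11011001
16 = 00010000
238 = 11101110
Binary: 01010110.11011001.00010000.11101110


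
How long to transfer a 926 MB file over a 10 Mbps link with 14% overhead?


Effective throughput = 10 * (1 - 14/100) = 8.6 Mbps
File size in Mb = 926 * 8 = 7408 Mb
Time = 7408 / 8.6
Time = 861.3953 seconds


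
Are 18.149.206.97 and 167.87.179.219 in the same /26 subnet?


Mask: 255.255.255.192
18.149.206.97 AND mask = 18.149.206.64
167.87.179.219 AND mask = 167.87.179.192
No, different subnets (18.149.206.64 vs 167.87.179.192)


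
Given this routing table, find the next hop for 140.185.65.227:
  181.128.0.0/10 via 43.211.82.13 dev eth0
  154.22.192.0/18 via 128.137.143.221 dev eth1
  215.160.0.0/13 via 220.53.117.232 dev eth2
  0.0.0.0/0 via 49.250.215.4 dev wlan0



Longest prefix match for 140.185.65.227:
  /10 181.128.0.0: no
  /18 154.22.192.0: no
  /13 215.160.0.0: no
  /0 0.0.0.0: MATCH
Selected: next-hop 49.250.215.4 via wlan0 (matched /0)


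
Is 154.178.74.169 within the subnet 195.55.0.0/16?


Subnet network: 195.55.0.0
Test IP AND mask: 154.178.0.0
No, 154.178.74.169 is not in 195.55.0.0/16


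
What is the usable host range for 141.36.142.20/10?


Network: 141.0.0.0
Broadcast: 141.63.255.255
First usable = network + 1
Last usable = broadcast - 1
Range: 141.0.0.1 to 141.63.255.254


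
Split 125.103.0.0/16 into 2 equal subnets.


New prefix = 16 + 1 = 17
Each subnet has 32768 addresses
  125.103.0.0/17
  125.103.128.0/17
Subnets: 125.103.0.0/17, 125.103.128.0/17


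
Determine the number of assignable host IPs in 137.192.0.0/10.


Host bits = 32 - 10 = 22
Total addresses = 2^22 = 4194304
Usable = total - 2 (network and broadcast)
Usable hosts: 4194302


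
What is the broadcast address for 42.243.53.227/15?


Network: 42.242.0.0/15
Host bits = 17
Set all host bits to 1:
Broadcast: 42.243.255.255


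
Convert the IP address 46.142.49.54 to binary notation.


46 = 00101110
142 = 10001110
49 = 00110001
54 = 00110110
Binary: 00101110.10001110.00110001.00110110


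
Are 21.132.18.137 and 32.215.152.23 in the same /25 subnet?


Mask: 255.255.255.128
21.132.18.137 AND mask = 21.132.18.128
32.215.152.23 AND mask = 32.215.152.0
No, different subnets (21.132.18.128 vs 32.215.152.0)


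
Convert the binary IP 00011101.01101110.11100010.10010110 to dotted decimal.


00011101 = 29
01101110 = 110
11100010 = 226
10010110 = 150
IP: 29.110.226.150


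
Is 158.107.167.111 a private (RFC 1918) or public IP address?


RFC 1918 private ranges:
  10.0.0.0/8 (10.0.0.0 - 10.255.255.255)
  172.16.0.0/12 (172.16.0.0 - 172.31.255.255)
  192.168.0.0/16 (192.168.0.0 - 192.168.255.255)
Public (not in any RFC 1918 range)


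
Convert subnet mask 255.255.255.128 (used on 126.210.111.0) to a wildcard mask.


Subnet mask: 255.255.255.128
Wildcard = 255.255.255.255 - subnet mask
255 - 255 = 0
255 - 255 = 0
255 - 255 = 0
255 - 128 = 127
Wildcard: 0.0.0.127


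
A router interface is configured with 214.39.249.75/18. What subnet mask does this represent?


/18 means 18 network bits, 14 host bits
Binary: 11111111111111111100000000000000
Mask: 255.255.192.0


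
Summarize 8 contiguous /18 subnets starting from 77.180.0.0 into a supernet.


Original prefix: /18
Number of subnets: 8 = 2^3
New prefix = 18 - 3 = 15
Supernet: 77.180.0.0/15


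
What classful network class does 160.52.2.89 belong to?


First octet: 160
Binary: 10100000
10xxxxxx -> Class B (128-191)
Class B, default mask 255.255.0.0 (/16)


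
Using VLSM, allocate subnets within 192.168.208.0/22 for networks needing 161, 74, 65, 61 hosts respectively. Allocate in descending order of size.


161 hosts -> /24 (254 usable): 192.168.208.0/24
74 hosts -> /25 (126 usable): 192.168.209.0/25
65 hosts -> /25 (126 usable): 192.168.209.128/25
61 hosts -> /26 (62 usable): 192.168.210.0/26
Allocation: 192.168.208.0/24 (161 hosts, 254 usable); 192.168.209.0/25 (74 hosts, 126 usable); 192.168.209.128/25 (65 hosts, 126 usable); 192.168.210.0/26 (61 hosts, 62 usable)


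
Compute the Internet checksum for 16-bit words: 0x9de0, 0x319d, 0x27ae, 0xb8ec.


Sum all words (with carry folding):
+ 0x9de0 = 0x9de0
+ 0x319d = 0xcf7d
+ 0x27ae = 0xf72b
+ 0xb8ec = 0xb018
One's complement: ~0xb018
Checksum = 0x4fe7


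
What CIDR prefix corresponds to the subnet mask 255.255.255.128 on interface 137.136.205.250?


Binary: 11111111.11111111.11111111.10000000
Count leading 1s
Prefix: /25


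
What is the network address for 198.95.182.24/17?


IP:   11000110.01011111.10110110.00011000
Mask: 11111111.11111111.10000000.00000000
AND operation:
Net:  11000110.01011111.10000000.00000000
Network: 198.95.128.0/17


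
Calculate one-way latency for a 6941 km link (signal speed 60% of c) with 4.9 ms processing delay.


Speed = 0.6 * 3e5 km/s = 180000 km/s
Propagation delay = 6941 / 180000 = 0.0386 s = 38.5611 ms
Processing delay = 4.9 ms
Total one-way latency = 43.4611 ms


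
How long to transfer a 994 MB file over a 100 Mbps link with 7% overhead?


Effective throughput = 100 * (1 - 7/100) = 93 Mbps
File size in Mb = 994 * 8 = 7952 Mb
Time = 7952 / 93
Time = 85.5054 seconds


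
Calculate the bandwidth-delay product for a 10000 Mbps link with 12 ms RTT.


BDP = bandwidth * RTT
= 10000 Mbps * 12 ms
= 10000 * 1e6 * 12 / 1000 bits
= 120000000 bits
= 15000000 bytes
= 14648.4375 KB
BDP = 120000000 bits (15000000 bytes)


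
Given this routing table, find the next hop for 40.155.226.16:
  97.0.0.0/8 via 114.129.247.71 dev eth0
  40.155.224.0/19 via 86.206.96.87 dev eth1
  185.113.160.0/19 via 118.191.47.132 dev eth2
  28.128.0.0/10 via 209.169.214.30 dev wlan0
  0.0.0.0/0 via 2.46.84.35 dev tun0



Longest prefix match for 40.155.226.16:
  /8 97.0.0.0: no
  /19 40.155.224.0: MATCH
  /19 185.113.160.0: no
  /10 28.128.0.0: no
  /0 0.0.0.0: MATCH
Selected: next-hop 86.206.96.87 via eth1 (matched /19)


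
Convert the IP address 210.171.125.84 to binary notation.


210 = 11010010
171 = 10101011
125 = 01111101
84 = 01010100
Binary: 11010010.10101011.01111101.01010100


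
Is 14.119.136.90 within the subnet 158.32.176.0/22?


Subnet network: 158.32.176.0
Test IP AND mask: 14.119.136.0
No, 14.119.136.90 is not in 158.32.176.0/22


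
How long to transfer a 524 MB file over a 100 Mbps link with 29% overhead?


Effective throughput = 100 * (1 - 29/100) = 71 Mbps
File size in Mb = 524 * 8 = 4192 Mb
Time = 4192 / 71
Time = 59.0423 seconds


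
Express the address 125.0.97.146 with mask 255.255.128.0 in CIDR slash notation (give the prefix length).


Binary: 11111111.11111111.10000000.00000000
Count leading 1s
Prefix: /17


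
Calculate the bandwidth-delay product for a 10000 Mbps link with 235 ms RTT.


BDP = bandwidth * RTT
= 10000 Mbps * 235 ms
= 10000 * 1e6 * 235 / 1000 bits
= 2350000000 bits
= 293750000 bytes
= 286865.2344 KB
BDP = 2350000000 bits (293750000 bytes)


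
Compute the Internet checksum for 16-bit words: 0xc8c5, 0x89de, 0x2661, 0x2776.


Sum all words (with carry folding):
+ 0xc8c5 = 0xc8c5
+ 0x89de = 0x52a4
+ 0x2661 = 0x7905
+ 0x2776 = 0xa07b
One's complement: ~0xa07b
Checksum = 0x5f84


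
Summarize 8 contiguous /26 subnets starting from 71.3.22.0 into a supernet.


Original prefix: /26
Number of subnets: 8 = 2^3
New prefix = 26 - 3 = 23
Supernet: 71.3.22.0/23


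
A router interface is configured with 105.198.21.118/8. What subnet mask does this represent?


/8 means 8 network bits, 24 host bits
Binary: 11111111000000000000000000000000
Mask: 255.0.0.0


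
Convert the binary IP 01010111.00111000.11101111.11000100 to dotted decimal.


01010111 = 87
00111000 = 56
11101111 = 239
11000100 = 196
IP: 87.56.239.196


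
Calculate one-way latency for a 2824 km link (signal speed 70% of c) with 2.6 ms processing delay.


Speed = 0.7 * 3e5 km/s = 210000 km/s
Propagation delay = 2824 / 210000 = 0.0134 s = 13.4476 ms
Processing delay = 2.6 ms
Total one-way latency = 16.0476 ms


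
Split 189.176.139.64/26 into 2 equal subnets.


New prefix = 26 + 1 = 27
Each subnet has 32 addresses
  189.176.139.64/27
  189.176.139.96/27
Subnets: 189.176.139.64/27, 189.176.139.96/27


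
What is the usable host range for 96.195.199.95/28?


Network: 96.195.199.80
Broadcast: 96.195.199.95
First usable = network + 1
Last usable = broadcast - 1
Range: 96.195.199.81 to 96.195.199.94


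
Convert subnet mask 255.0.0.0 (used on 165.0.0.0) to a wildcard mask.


Subnet mask: 255.0.0.0
Wildcard = 255.255.255.255 - subnet mask
255 - 255 = 0
255 - 0 = 255
255 - 0 = 255
255 - 0 = 255
Wildcard: 0.255.255.255


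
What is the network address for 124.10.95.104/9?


IP:   01111100.00001010.01011111.01101000
Mask: 11111111.10000000.00000000.00000000
AND operation:
Net:  01111100.00000000.00000000.00000000
Network: 124.0.0.0/9


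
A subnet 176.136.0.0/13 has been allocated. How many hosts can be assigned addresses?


Host bits = 32 - 13 = 19
Total addresses = 2^19 = 524288
Usable = total - 2 (network and broadcast)
Usable hosts: 524286


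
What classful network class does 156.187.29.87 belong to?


First octet: 156
Binary: 10011100
10xxxxxx -> Class B (128-191)
Class B, default mask 255.255.0.0 (/16)


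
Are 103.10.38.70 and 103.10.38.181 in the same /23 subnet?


Mask: 255.255.254.0
103.10.38.70 AND mask = 103.10.38.0
103.10.38.181 AND mask = 103.10.38.0
Yes, same subnet (103.10.38.0)


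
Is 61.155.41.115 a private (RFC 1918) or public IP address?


RFC 1918 private ranges:
  10.0.0.0/8 (10.0.0.0 - 10.255.255.255)
  172.16.0.0/12 (172.16.0.0 - 172.31.255.255)
  192.168.0.0/16 (192.168.0.0 - 192.168.255.255)
Public (not in any RFC 1918 range)


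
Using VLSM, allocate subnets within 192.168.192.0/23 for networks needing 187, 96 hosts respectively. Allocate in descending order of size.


187 hosts -> /24 (254 usable): 192.168.192.0/24
96 hosts -> /25 (126 usable): 192.168.193.0/25
Allocation: 192.168.192.0/24 (187 hosts, 254 usable); 192.168.193.0/25 (96 hosts, 126 usable)


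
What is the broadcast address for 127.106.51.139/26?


Network: 127.106.51.128/26
Host bits = 6
Set all host bits to 1:
Broadcast: 127.106.51.191


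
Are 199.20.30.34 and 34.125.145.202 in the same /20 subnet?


Mask: 255.255.240.0
199.20.30.34 AND mask = 199.20.16.0
34.125.145.202 AND mask = 34.125.144.0
No, different subnets (199.20.16.0 vs 34.125.144.0)


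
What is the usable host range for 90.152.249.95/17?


Network: 90.152.128.0
Broadcast: 90.152.255.255
First usable = network + 1
Last usable = broadcast - 1
Range: 90.152.128.1 to 90.152.255.254


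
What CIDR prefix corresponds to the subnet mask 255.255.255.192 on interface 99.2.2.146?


Binary: 11111111.11111111.11111111.11000000
Count leading 1s
Prefix: /26


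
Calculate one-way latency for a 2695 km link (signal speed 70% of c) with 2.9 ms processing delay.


Speed = 0.7 * 3e5 km/s = 210000 km/s
Propagation delay = 2695 / 210000 = 0.0128 s = 12.8333 ms
Processing delay = 2.9 ms
Total one-way latency = 15.7333 ms


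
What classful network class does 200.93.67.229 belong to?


First octet: 200
Binary: 11001000
110xxxxx -> Class C (192-223)
Class C, default mask 255.255.255.0 (/24)


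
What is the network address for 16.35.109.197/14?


IP:   00010000.00100011.01101101.11000101
Mask: 11111111.11111100.00000000.00000000
AND operation:
Net:  00010000.00100000.00000000.00000000
Network: 16.32.0.0/14


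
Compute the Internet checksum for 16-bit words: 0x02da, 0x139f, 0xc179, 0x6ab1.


Sum all words (with carry folding):
+ 0x02da = 0x02da
+ 0x139f = 0x1679
+ 0xc179 = 0xd7f2
+ 0x6ab1 = 0x42a4
One's complement: ~0x42a4
Checksum = 0xbd5b


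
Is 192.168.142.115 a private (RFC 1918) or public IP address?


RFC 1918 private ranges:
  10.0.0.0/8 (10.0.0.0 - 10.255.255.255)
  172.16.0.0/12 (172.16.0.0 - 172.31.255.255)
  192.168.0.0/16 (192.168.0.0 - 192.168.255.255)
Private (in 192.168.0.0/16)


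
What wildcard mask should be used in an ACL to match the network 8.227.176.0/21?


Subnet mask: 255.255.248.0
Wildcard = 255.255.255.255 - subnet mask
255 - 255 = 0
255 - 255 = 0
255 - 248 = 7
255 - 0 = 255
Wildcard: 0.0.7.255


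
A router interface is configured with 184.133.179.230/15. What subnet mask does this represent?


/15 means 15 network bits, 17 host bits
Binary: 11111111111111100000000000000000
Mask: 255.254.0.0


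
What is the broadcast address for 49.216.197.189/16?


Network: 49.216.0.0/16
Host bits = 16
Set all host bits to 1:
Broadcast: 49.216.255.255


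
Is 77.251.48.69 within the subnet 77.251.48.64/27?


Subnet network: 77.251.48.64
Test IP AND mask: 77.251.48.64
Yes, 77.251.48.69 is in 77.251.48.64/27


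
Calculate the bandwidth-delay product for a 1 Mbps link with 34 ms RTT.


BDP = bandwidth * RTT
= 1 Mbps * 34 ms
= 1 * 1e6 * 34 / 1000 bits
= 34000 bits
= 4250 bytes
= 4.1504 KB
BDP = 34000 bits (4250 bytes)


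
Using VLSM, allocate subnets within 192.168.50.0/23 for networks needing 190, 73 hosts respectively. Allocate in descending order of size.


190 hosts -> /24 (254 usable): 192.168.50.0/24
73 hosts -> /25 (126 usable): 192.168.51.0/25
Allocation: 192.168.50.0/24 (190 hosts, 254 usable); 192.168.51.0/25 (73 hosts, 126 usable)


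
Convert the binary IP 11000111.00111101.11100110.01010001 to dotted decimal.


11000111 = 199
00111101 = 61
11100110 = 230
01010001 = 81
IP: 199.61.230.81


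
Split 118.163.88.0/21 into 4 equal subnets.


New prefix = 21 + 2 = 23
Each subnet has 512 addresses
  118.163.88.0/23
  118.163.90.0/23
  118.163.92.0/23
  118.163.94.0/23
Subnets: 118.163.88.0/23, 118.163.90.0/23, 118.163.92.0/23, 118.163.94.0/23


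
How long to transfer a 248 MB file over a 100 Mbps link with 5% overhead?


Effective throughput = 100 * (1 - 5/100) = 95 Mbps
File size in Mb = 248 * 8 = 1984 Mb
Time = 1984 / 95
Time = 20.8842 seconds


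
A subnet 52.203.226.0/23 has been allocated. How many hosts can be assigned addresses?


Host bits = 32 - 23 = 9
Total addresses = 2^9 = 512
Usable = total - 2 (network and broadcast)
Usable hosts: 510


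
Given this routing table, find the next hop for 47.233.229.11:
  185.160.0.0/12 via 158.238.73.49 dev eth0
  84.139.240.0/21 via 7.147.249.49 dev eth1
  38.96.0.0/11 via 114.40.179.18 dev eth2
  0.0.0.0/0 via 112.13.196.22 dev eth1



Longest prefix match for 47.233.229.11:
  /12 185.160.0.0: no
  /21 84.139.240.0: no
  /11 38.96.0.0: no
  /0 0.0.0.0: MATCH
Selected: next-hop 112.13.196.22 via eth1 (matched /0)


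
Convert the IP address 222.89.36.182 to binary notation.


222 = 11011110
89 = 01011001
36 = 00100100
182 = 10110110
Binary: 11011110.01011001.00100100.10110110


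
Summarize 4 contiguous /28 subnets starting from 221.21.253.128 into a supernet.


Original prefix: /28
Number of subnets: 4 = 2^2
New prefix = 28 - 2 = 26
Supernet: 221.21.253.128/26


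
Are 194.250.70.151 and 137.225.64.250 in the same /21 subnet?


Mask: 255.255.248.0
194.250.70.151 AND mask = 194.250.64.0
137.225.64.250 AND mask = 137.225.64.0
No, different subnets (194.250.64.0 vs 137.225.64.0)


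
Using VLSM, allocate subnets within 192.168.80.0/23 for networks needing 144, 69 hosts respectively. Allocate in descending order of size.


144 hosts -> /24 (254 usable): 192.168.80.0/24
69 hosts -> /25 (126 usable): 192.168.81.0/25
Allocation: 192.168.80.0/24 (144 hosts, 254 usable); 192.168.81.0/25 (69 hosts, 126 usable)


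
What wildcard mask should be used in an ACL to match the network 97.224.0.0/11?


Subnet mask: 255.224.0.0
Wildcard = 255.255.255.255 - subnet mask
255 - 255 = 0
255 - 224 = 31
255 - 0 = 255
255 - 0 = 255
Wildcard: 0.31.255.255


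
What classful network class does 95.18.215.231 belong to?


First octet: 95
Binary: 01011111
0xxxxxxx -> Class A (1-126)
Class A, default mask 255.0.0.0 (/8)


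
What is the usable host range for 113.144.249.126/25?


Network: 113.144.249.0
Broadcast: 113.144.249.127
First usable = network + 1
Last usable = broadcast - 1
Range: 113.144.249.1 to 113.144.249.126


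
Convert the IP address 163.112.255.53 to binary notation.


163 = 10100011
112 = 01110000
255 = 11111111
53 = 00110101
Binary: 10100011.01110000.11111111.00110101


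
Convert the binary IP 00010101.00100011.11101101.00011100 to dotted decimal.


00010101 = 21
00100011 = 35
11101101 = 237
00011100 = 28
IP: 21.35.237.28


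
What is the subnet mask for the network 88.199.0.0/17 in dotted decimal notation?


/17 means 17 network bits, 15 host bits
Binary: 11111111111111111000000000000000
Mask: 255.255.128.0


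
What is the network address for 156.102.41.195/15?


IP:   10011100.01100110.00101001.11000011
Mask: 11111111.11111110.00000000.00000000
AND operation:
Net:  10011100.01100110.00000000.00000000
Network: 156.102.0.0/15


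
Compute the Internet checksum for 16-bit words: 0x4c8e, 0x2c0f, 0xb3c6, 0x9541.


Sum all words (with carry folding):
+ 0x4c8e = 0x4c8e
+ 0x2c0f = 0x789d
+ 0xb3c6 = 0x2c64
+ 0x9541 = 0xc1a5
One's complement: ~0xc1a5
Checksum = 0x3e5a


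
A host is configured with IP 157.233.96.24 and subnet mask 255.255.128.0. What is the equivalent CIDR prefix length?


Binary: 11111111.11111111.10000000.00000000
Count leading 1s
Prefix: /17


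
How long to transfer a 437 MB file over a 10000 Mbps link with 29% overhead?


Effective throughput = 10000 * (1 - 29/100) = 7100 Mbps
File size in Mb = 437 * 8 = 3496 Mb
Time = 3496 / 7100
Time = 0.4924 seconds


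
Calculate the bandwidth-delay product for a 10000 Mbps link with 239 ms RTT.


BDP = bandwidth * RTT
= 10000 Mbps * 239 ms
= 10000 * 1e6 * 239 / 1000 bits
= 2390000000 bits
= 298750000 bytes
= 291748.0469 KB
BDP = 2390000000 bits (298750000 bytes)


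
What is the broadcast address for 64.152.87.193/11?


Network: 64.128.0.0/11
Host bits = 21
Set all host bits to 1:
Broadcast: 64.159.255.255


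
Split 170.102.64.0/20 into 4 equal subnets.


New prefix = 20 + 2 = 22
Each subnet has 1024 addresses
  170.102.64.0/22
  170.102.68.0/22
  170.102.72.0/22
  170.102.76.0/22
Subnets: 170.102.64.0/22, 170.102.68.0/22, 170.102.72.0/22, 170.102.76.0/22


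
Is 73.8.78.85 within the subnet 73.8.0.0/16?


Subnet network: 73.8.0.0
Test IP AND mask: 73.8.0.0
Yes, 73.8.78.85 is in 73.8.0.0/16


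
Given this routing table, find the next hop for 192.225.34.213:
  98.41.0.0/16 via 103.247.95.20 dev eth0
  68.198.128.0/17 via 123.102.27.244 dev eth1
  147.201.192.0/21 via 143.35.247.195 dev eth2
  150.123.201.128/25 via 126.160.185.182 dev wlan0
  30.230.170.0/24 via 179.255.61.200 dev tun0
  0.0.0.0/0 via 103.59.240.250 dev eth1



Longest prefix match for 192.225.34.213:
  /16 98.41.0.0: no
  /17 68.198.128.0: no
  /21 147.201.192.0: no
  /25 150.123.201.128: no
  /24 30.230.170.0: no
  /0 0.0.0.0: MATCH
Selected: next-hop 103.59.240.250 via eth1 (matched /0)


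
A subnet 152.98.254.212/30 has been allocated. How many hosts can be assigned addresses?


Host bits = 32 - 30 = 2
Total addresses = 2^2 = 4
Usable = total - 2 (network and broadcast)
Usable hosts: 2


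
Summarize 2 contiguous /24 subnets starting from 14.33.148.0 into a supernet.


Original prefix: /24
Number of subnets: 2 = 2^1
New prefix = 24 - 1 = 23
Supernet: 14.33.148.0/23


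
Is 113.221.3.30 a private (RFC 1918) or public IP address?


RFC 1918 private ranges:
  10.0.0.0/8 (10.0.0.0 - 10.255.255.255)
  172.16.0.0/12 (172.16.0.0 - 172.31.255.255)
  192.168.0.0/16 (192.168.0.0 - 192.168.255.255)
Public (not in any RFC 1918 range)


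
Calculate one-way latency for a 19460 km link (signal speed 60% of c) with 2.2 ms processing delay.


Speed = 0.6 * 3e5 km/s = 180000 km/s
Propagation delay = 19460 / 180000 = 0.1081 s = 108.1111 ms
Processing delay = 2.2 ms
Total one-way latency = 110.3111 ms


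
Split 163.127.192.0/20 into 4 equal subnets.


New prefix = 20 + 2 = 22
Each subnet has 1024 addresses
  163.127.192.0/22
  163.127.196.0/22
  163.127.200.0/22
  163.127.204.0/22
Subnets: 163.127.192.0/22, 163.127.196.0/22, 163.127.200.0/22, 163.127.204.0/22


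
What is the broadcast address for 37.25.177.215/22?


Network: 37.25.176.0/22
Host bits = 10
Set all host bits to 1:
Broadcast: 37.25.179.255


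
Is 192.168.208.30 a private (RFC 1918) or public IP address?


RFC 1918 private ranges:
  10.0.0.0/8 (10.0.0.0 - 10.255.255.255)
  172.16.0.0/12 (172.16.0.0 - 172.31.255.255)
  192.168.0.0/16 (192.168.0.0 - 192.168.255.255)
Private (in 192.168.0.0/16)


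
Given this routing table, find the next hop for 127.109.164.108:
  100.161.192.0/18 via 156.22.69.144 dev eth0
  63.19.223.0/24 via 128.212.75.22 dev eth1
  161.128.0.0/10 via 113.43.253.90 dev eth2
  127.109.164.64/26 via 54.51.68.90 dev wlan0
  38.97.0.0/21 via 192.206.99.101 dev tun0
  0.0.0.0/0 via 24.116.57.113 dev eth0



Longest prefix match for 127.109.164.108:
  /18 100.161.192.0: no
  /24 63.19.223.0: no
  /10 161.128.0.0: no
  /26 127.109.164.64: MATCH
  /21 38.97.0.0: no
  /0 0.0.0.0: MATCH
Selected: next-hop 54.51.68.90 via wlan0 (matched /26)


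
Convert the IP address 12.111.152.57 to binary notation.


12 = 00001100
111 = 01101111
152 = 10011000
57 = 00111001
Binary: 00001100.01101111.10011000.00111001


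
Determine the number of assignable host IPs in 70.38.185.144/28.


Host bits = 32 - 28 = 4
Total addresses = 2^4 = 16
Usable = total - 2 (network and broadcast)
Usable hosts: 14


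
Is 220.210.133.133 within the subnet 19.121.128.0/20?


Subnet network: 19.121.128.0
Test IP AND mask: 220.210.128.0
No, 220.210.133.133 is not in 19.121.128.0/20


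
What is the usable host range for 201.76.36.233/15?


Network: 201.76.0.0
Broadcast: 201.77.255.255
First usable = network + 1
Last usable = broadcast - 1
Range: 201.76.0.1 to 201.77.255.254


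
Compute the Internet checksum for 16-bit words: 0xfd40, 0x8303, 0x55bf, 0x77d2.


Sum all words (with carry folding):
+ 0xfd40 = 0xfd40
+ 0x8303 = 0x8044
+ 0x55bf = 0xd603
+ 0x77d2 = 0x4dd6
One's complement: ~0x4dd6
Checksum = 0xb229


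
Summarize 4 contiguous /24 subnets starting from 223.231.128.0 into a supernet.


Original prefix: /24
Number of subnets: 4 = 2^2
New prefix = 24 - 2 = 22
Supernet: 223.231.128.0/22


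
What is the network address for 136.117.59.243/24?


IP:   10001000.01110101.00111011.11110011
Mask: 11111111.11111111.11111111.00000000
AND operation:
Net:  10001000.01110101.00111011.00000000
Network: 136.117.59.0/24


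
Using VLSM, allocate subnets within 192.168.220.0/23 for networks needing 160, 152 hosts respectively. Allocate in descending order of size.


160 hosts -> /24 (254 usable): 192.168.220.0/24
152 hosts -> /24 (254 usable): 192.168.221.0/24
Allocation: 192.168.220.0/24 (160 hosts, 254 usable); 192.168.221.0/24 (152 hosts, 254 usable)


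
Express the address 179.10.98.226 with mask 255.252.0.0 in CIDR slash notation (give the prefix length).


Binary: 11111111.11111100.00000000.00000000
Count leading 1s
Prefix: /14


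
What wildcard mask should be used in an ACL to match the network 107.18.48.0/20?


Subnet mask: 255.255.240.0
Wildcard = 255.255.255.255 - subnet mask
255 - 255 = 0
255 - 255 = 0
255 - 240 = 15
255 - 0 = 255
Wildcard: 0.0.15.255


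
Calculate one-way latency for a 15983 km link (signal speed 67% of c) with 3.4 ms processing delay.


Speed = 0.67 * 3e5 km/s = 201000 km/s
Propagation delay = 15983 / 201000 = 0.0795 s = 79.5174 ms
Processing delay = 3.4 ms
Total one-way latency = 82.9174 ms


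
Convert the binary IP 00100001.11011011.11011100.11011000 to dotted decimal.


00100001 = 33
11011011 = 219
11011100 = 220
11011000 = 216
IP: 33.219.220.216


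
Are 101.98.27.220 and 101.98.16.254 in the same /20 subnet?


Mask: 255.255.240.0
101.98.27.220 AND mask = 101.98.16.0
101.98.16.254 AND mask = 101.98.16.0
Yes, same subnet (101.98.16.0)


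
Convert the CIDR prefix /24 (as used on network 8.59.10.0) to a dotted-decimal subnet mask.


/24 means 24 network bits, 8 host bits
Binary: 11111111111111111111111100000000
Mask: 255.255.255.0


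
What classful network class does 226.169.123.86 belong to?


First octet: 226
Binary: 11100010
1110xxxx -> Class D (224-239)
Class D (multicast), default mask N/A


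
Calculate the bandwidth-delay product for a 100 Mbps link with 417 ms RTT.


BDP = bandwidth * RTT
= 100 Mbps * 417 ms
= 100 * 1e6 * 417 / 1000 bits
= 41700000 bits
= 5212500 bytes
= 5090.332 KB
BDP = 41700000 bits (5212500 bytes)


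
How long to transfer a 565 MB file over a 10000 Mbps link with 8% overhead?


Effective throughput = 10000 * (1 - 8/100) = 9200 Mbps
File size in Mb = 565 * 8 = 4520 Mb
Time = 4520 / 9200
Time = 0.4913 seconds


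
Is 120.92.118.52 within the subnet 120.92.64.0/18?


Subnet network: 120.92.64.0
Test IP AND mask: 120.92.64.0
Yes, 120.92.118.52 is in 120.92.64.0/18


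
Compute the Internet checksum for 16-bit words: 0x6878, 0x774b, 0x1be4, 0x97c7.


Sum all words (with carry folding):
+ 0x6878 = 0x6878
+ 0x774b = 0xdfc3
+ 0x1be4 = 0xfba7
+ 0x97c7 = 0x936f
One's complement: ~0x936f
Checksum = 0x6c90


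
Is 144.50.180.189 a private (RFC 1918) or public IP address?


RFC 1918 private ranges:
  10.0.0.0/8 (10.0.0.0 - 10.255.255.255)
  172.16.0.0/12 (172.16.0.0 - 172.31.255.255)
  192.168.0.0/16 (192.168.0.0 - 192.168.255.255)
Public (not in any RFC 1918 range)


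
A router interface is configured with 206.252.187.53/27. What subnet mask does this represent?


/27 means 27 network bits, 5 host bits
Binary: 11111111111111111111111111100000
Mask: 255.255.255.224


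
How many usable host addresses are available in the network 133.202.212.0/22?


Host bits = 32 - 22 = 10
Total addresses = 2^10 = 1024
Usable = total - 2 (network and broadcast)
Usable hosts: 1022


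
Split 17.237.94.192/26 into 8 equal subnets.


New prefix = 26 + 3 = 29
Each subnet has 8 addresses
  17.237.94.192/29
  17.237.94.200/29
  17.237.94.208/29
  17.237.94.216/29
  17.237.94.224/29
  17.237.94.232/29
  17.237.94.240/29
  17.237.94.248/29
Subnets: 17.237.94.192/29, 17.237.94.200/29, 17.237.94.208/29, 17.237.94.216/29, 17.237.94.224/29, 17.237.94.232/29, 17.237.94.240/29, 17.237.94.248/29


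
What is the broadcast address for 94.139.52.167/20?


Network: 94.139.48.0/20
Host bits = 12
Set all host bits to 1:
Broadcast: 94.139.63.255
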